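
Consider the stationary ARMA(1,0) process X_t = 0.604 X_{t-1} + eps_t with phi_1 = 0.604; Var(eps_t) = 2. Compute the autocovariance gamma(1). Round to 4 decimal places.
\gamma(1) = 1.9018

Multiply the model equation by X_{t-k} and take expectations. With theta_0 = psi_0 = 1 and psi_j the MA(infinity) weights, this gives
  gamma(k) - sum_i phi_i gamma(k-i) = c_k,
  c_k = sigma^2 * sum_{j=k..q} theta_j psi_{j-k}   (c_k = 0 for k > q),
using gamma(-m) = gamma(m).
Pure AR (q = 0): c_0 = sigma^2 = 2, c_k = 0 for k >= 1.
Equations for k = 0 and k = 1 (AR order 1):
  gamma(0) = phi_1 gamma(1) + c_0
  gamma(1) = phi_1 gamma(0) + c_1
Substituting the second into the first: gamma(0) (1 - phi_1^2) = c_0 + phi_1 c_1, so
  gamma(0) = c_0 / (1 - phi_1^2) = 2 / (1 - (0.604)^2) = 2 / 0.635184 = 3.148694.
  gamma(1) = phi_1 gamma(0) = (0.604)(3.148694) = 1.901811.
Therefore gamma(1) = 1.9018 (to 4 decimal places).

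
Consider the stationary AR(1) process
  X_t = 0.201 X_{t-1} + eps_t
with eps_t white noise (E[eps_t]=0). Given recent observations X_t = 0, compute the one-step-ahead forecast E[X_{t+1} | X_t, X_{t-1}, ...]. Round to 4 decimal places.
E[X_{t+1} \mid \mathcal F_t] = 0.0000

For an AR(p) model X_t = c + sum_i phi_i X_{t-i} + eps_t, the
one-step-ahead conditional mean is
  E[X_{t+1} | X_t, ...] = c + sum_i phi_i X_{t+1-i}.
Substitute known values:
  E[X_{t+1} | ...] = (0.201) * (0)
                   = 0.0000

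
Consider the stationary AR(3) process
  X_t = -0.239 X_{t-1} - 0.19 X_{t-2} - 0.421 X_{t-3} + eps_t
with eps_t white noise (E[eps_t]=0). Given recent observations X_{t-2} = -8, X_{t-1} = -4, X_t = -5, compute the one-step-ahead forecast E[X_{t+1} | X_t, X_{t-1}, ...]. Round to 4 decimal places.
E[X_{t+1} \mid \mathcal F_t] = 5.3230

For an AR(p) model X_t = c + sum_i phi_i X_{t-i} + eps_t, the
one-step-ahead conditional mean is
  E[X_{t+1} | X_t, ...] = c + sum_i phi_i X_{t+1-i}.
Substitute known values:
  E[X_{t+1} | ...] = (-0.239) * (-5) + (-0.19) * (-4) + (-0.421) * (-8)
                   = 5.3230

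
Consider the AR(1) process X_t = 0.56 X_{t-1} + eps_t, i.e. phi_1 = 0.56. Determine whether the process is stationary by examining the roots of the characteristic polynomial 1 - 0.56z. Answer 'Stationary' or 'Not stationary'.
\text{Stationary}

The AR(p) characteristic polynomial is P(z) = 1 - 0.56z.
Stationarity requires all roots to lie outside the unit circle, i.e. |z| > 1 for every root.
This is linear in z: 1 + (-0.56) z = 0  =>  z = -1/(-0.56) = 1.785714,  |z| = 1.785714.
Moduli of all roots: 1.7857.
All moduli strictly greater than 1? Yes.
Verdict: Stationary.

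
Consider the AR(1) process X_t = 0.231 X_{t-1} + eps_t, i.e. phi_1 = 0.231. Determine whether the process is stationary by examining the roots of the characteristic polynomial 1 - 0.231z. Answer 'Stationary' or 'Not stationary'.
\text{Stationary}

The AR(p) characteristic polynomial is P(z) = 1 - 0.231z.
Stationarity requires all roots to lie outside the unit circle, i.e. |z| > 1 for every root.
This is linear in z: 1 + (-0.231) z = 0  =>  z = -1/(-0.231) = 4.329004,  |z| = 4.329004.
Moduli of all roots: 4.3290.
All moduli strictly greater than 1? Yes.
Verdict: Stationary.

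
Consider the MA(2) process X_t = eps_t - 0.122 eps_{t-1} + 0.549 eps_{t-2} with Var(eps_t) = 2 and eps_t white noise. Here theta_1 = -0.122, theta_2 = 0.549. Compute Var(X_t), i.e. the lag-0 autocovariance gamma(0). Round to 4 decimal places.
\gamma(0) = 2.6326

For an MA(q) process X_t = eps_t + sum_i theta_i eps_{t-i} with
Var(eps_t) = sigma^2, the variance is
  gamma(0) = sigma^2 * (1 + sum_i theta_i^2).
  sum_i theta_i^2 = (-0.122)^2 + (0.549)^2 = 0.014884 + 0.301401 = 0.316285.
  gamma(0) = 2 * (1 + 0.316285) = 2 * 1.316285 = 2.63257, which rounds to 2.6326.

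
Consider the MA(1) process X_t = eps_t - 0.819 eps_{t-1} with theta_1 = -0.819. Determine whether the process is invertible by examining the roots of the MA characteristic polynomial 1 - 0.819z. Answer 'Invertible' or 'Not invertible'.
\text{Invertible}

The MA(q) characteristic polynomial is P(z) = 1 - 0.819z.
Invertibility requires all roots to lie outside the unit circle, i.e. |z| > 1 for every root.
This is linear in z: 1 + (-0.819) z = 0  =>  z = -1/(-0.819) = 1.221001,  |z| = 1.221001.
Moduli of all roots: 1.2210.
All moduli strictly greater than 1? Yes.
Verdict: Invertible.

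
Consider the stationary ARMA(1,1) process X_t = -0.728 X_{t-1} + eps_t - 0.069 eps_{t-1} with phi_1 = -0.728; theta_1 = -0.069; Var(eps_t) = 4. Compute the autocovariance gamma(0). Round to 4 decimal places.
\gamma(0) = 9.4059

Multiply the model equation by X_{t-k} and take expectations. With theta_0 = psi_0 = 1 and psi_j the MA(infinity) weights, this gives
  gamma(k) - sum_i phi_i gamma(k-i) = c_k,
  c_k = sigma^2 * sum_{j=k..q} theta_j psi_{j-k}   (c_k = 0 for k > q),
using gamma(-m) = gamma(m).
psi-weights needed (psi_j = theta_j + sum_i phi_i psi_{j-i}):
  psi_1 = theta_1 + phi_1 = -0.069 + (-0.728) = -0.797
Right-hand sides:
  c_0 = sigma^2 (1 + theta_1 psi_1) = 4 * (1 + (-0.069)(-0.797)) = 4 * 1.054993 = 4.219972
  c_1 = sigma^2 theta_1 = 4 * (-0.069) = -0.276
  c_2 = 0
Equations for k = 0 and k = 1 (AR order 1):
  gamma(0) = phi_1 gamma(1) + c_0
  gamma(1) = phi_1 gamma(0) + c_1
Substituting the second into the first: gamma(0) (1 - phi_1^2) = c_0 + phi_1 c_1, so
  gamma(0) = (c_0 + phi_1 c_1) / (1 - phi_1^2) = (4.219972 + (-0.728)(-0.276)) / (1 - (-0.728)^2) = 4.4209 / 0.470016 = 9.40585.
Therefore gamma(0) = 9.4059 (to 4 decimal places).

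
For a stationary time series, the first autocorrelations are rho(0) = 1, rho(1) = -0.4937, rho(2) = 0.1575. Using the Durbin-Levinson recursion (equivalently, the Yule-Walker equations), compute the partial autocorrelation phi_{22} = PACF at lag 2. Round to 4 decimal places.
\phi_{22} = -0.1140

The PACF at lag k is phi_{kk}, the last component of the solution
to the Yule-Walker system G_k phi = r_k where
  (G_k)_{ij} = rho(|i - j|), (r_k)_i = rho(i), i,j = 1..k.
Equivalently, Durbin-Levinson gives phi_{kk} iteratively:
  phi_{11} = rho(1)
  phi_{kk} = [rho(k) - sum_{j=1..k-1} phi_{k-1,j} rho(k-j)]
            / [1 - sum_{j=1..k-1} phi_{k-1,j} rho(j)],
  phi_{k,j} = phi_{k-1,j} - phi_{kk} phi_{k-1,k-j},  j = 1..k-1.
Step k = 1:
  phi_11 = rho(1) = -0.4937.
Step k = 2:
  phi_22 = [rho(2) - phi_11 rho(1)] / [1 - phi_11 rho(1)] = [0.1575 - (-0.4937)(-0.4937)] / [1 - (-0.4937)(-0.4937)]
         = -0.08623969 / 0.75626031 = -0.114.
Therefore phi_{22} = -0.1140.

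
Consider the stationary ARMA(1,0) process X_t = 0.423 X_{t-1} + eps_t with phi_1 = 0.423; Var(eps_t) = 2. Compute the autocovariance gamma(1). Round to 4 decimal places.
\gamma(1) = 1.0304

Multiply the model equation by X_{t-k} and take expectations. With theta_0 = psi_0 = 1 and psi_j the MA(infinity) weights, this gives
  gamma(k) - sum_i phi_i gamma(k-i) = c_k,
  c_k = sigma^2 * sum_{j=k..q} theta_j psi_{j-k}   (c_k = 0 for k > q),
using gamma(-m) = gamma(m).
Pure AR (q = 0): c_0 = sigma^2 = 2, c_k = 0 for k >= 1.
Equations for k = 0 and k = 1 (AR order 1):
  gamma(0) = phi_1 gamma(1) + c_0
  gamma(1) = phi_1 gamma(0) + c_1
Substituting the second into the first: gamma(0) (1 - phi_1^2) = c_0 + phi_1 c_1, so
  gamma(0) = c_0 / (1 - phi_1^2) = 2 / (1 - (0.423)^2) = 2 / 0.821071 = 2.435843.
  gamma(1) = phi_1 gamma(0) = (0.423)(2.435843) = 1.030362.
Therefore gamma(1) = 1.0304 (to 4 decimal places).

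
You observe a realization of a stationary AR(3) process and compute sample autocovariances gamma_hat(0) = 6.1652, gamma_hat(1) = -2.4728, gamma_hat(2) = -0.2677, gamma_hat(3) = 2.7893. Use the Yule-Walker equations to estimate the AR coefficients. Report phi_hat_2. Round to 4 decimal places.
\hat\phi_{2} = -0.0330

The Yule-Walker equations for an AR(p) process read, in matrix form,
  Gamma_p phi = r_p,   with   (Gamma_p)_{ij} = gamma(|i - j|),
                       (r_p)_i = gamma(i),   i,j = 1..p.
Substitute the sample gammas (Toeplitz matrix and right-hand side of size 3):
  Gamma_p = [[6.1652, -2.4728, -0.2677], [-2.4728, 6.1652, -2.4728], [-0.2677, -2.4728, 6.1652]]
  r_p     = [-2.4728, -0.2677, 2.7893]
Written out (R1..R3):
  (R1) 6.1652 phi_1 - 2.4728 phi_2 - 0.2677 phi_3 = -2.4728
  (R2) -2.4728 phi_1 + 6.1652 phi_2 - 2.4728 phi_3 = -0.2677
  (R3) -0.2677 phi_1 - 2.4728 phi_2 + 6.1652 phi_3 = 2.7893
Gaussian elimination:
  R2 <- R2 - (-2.4728/6.1652) R1 = R2 - (-0.40109) R1:  5.173385 phi_2 - 2.580172 phi_3 = -1.259515
  R3 <- R3 - (-0.2677/6.1652) R1 = R3 - (-0.043421) R1:  -2.580172 phi_2 + 6.153576 phi_3 = 2.681928
  R3 <- R3 - (-2.580172/5.173385) R2 = R3 - (-0.49874) R2:  4.866742 phi_3 = 2.053758
Back-substitution:
  phi_hat_3 = 2.053758 / 4.866742 = 0.421999
  phi_hat_2 = (-1.259515 - (-2.580172)(0.421999)) / 5.173385 = -0.032993
  phi_hat_1 = (-2.4728 - (-2.4728)(-0.032993) - (-0.2677)(0.421999)) / 6.1652 = -0.396
So phi_hat = [-0.3960, -0.0330, 0.4220].
Therefore phi_hat_2 = -0.0330.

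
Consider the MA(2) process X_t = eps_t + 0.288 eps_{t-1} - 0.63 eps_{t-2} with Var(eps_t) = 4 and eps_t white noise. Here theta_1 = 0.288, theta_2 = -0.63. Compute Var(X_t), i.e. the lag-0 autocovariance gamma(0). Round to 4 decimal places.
\gamma(0) = 5.9194

For an MA(q) process X_t = eps_t + sum_i theta_i eps_{t-i} with
Var(eps_t) = sigma^2, the variance is
  gamma(0) = sigma^2 * (1 + sum_i theta_i^2).
  sum_i theta_i^2 = (0.288)^2 + (-0.63)^2 = 0.082944 + 0.3969 = 0.479844.
  gamma(0) = 4 * (1 + 0.479844) = 4 * 1.479844 = 5.919376, which rounds to 5.9194.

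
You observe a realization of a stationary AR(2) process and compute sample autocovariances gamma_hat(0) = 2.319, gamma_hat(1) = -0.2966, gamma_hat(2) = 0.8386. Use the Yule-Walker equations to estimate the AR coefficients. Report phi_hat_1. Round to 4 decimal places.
\hat\phi_{1} = -0.0830

The Yule-Walker equations for an AR(p) process read, in matrix form,
  Gamma_p phi = r_p,   with   (Gamma_p)_{ij} = gamma(|i - j|),
                       (r_p)_i = gamma(i),   i,j = 1..p.
Substitute the sample gammas (Toeplitz matrix and right-hand side of size 2):
  Gamma_p = [[2.319, -0.2966], [-0.2966, 2.319]]
  r_p     = [-0.2966, 0.8386]
Written out:
  2.319 phi_1 - 0.2966 phi_2 = -0.2966
  -0.2966 phi_1 + 2.319 phi_2 = 0.8386
Solve by Cramer's rule:
  det = gamma(0)^2 - gamma(1)^2 = (2.319)^2 - (-0.2966)^2 = 5.377761 - 0.08797156 = 5.28978944
  phi_hat_1 = [gamma(1) gamma(0) - gamma(1) gamma(2)] / det = [(-0.2966)(2.319) - (-0.2966)(0.8386)] / 5.28978944 = -0.43908664 / 5.28978944 = -0.083
  phi_hat_2 = [gamma(0) gamma(2) - gamma(1)^2] / det = [(2.319)(0.8386) - (-0.2966)^2] / 5.28978944 = 1.85674184 / 5.28978944 = 0.351
So phi_hat = [-0.0830, 0.3510].
Therefore phi_hat_1 = -0.0830.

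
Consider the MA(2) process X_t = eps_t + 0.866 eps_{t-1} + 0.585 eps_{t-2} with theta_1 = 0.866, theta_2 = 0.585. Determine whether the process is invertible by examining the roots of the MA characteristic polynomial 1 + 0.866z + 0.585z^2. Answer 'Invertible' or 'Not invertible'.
\text{Invertible}

The MA(q) characteristic polynomial is P(z) = 1 + 0.866z + 0.585z^2.
Invertibility requires all roots to lie outside the unit circle, i.e. |z| > 1 for every root.
Set 1 + (0.866) z + (0.585) z^2 = 0, i.e. a z^2 + b z + c = 0 with a = 0.585, b = 0.866, c = 1.
Discriminant D = b^2 - 4ac = (0.866)^2 - 4*(0.585)*1 = 0.749956 - (2.34) = -1.590044.
D < 0, so the roots are the complex-conjugate pair z = (-b +/- i sqrt(-D)) / (2a) = -0.7402 +/- 1.0778i.
For a conjugate pair |z|^2 = z * conj(z) = (product of roots) = c/a = 1/(0.585) = 1.709402, so |z| = sqrt(1.709402) = 1.3074 for both roots.
Moduli of all roots: 1.3074, 1.3074.
All moduli strictly greater than 1? Yes.
Verdict: Invertible.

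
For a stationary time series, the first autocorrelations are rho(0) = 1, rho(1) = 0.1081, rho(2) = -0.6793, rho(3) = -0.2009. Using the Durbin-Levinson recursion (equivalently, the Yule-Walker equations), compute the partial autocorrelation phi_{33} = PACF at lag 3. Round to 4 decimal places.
\phi_{33} = -0.0011

The PACF at lag k is phi_{kk}, the last component of the solution
to the Yule-Walker system G_k phi = r_k where
  (G_k)_{ij} = rho(|i - j|), (r_k)_i = rho(i), i,j = 1..k.
Equivalently, Durbin-Levinson gives phi_{kk} iteratively:
  phi_{11} = rho(1)
  phi_{kk} = [rho(k) - sum_{j=1..k-1} phi_{k-1,j} rho(k-j)]
            / [1 - sum_{j=1..k-1} phi_{k-1,j} rho(j)],
  phi_{k,j} = phi_{k-1,j} - phi_{kk} phi_{k-1,k-j},  j = 1..k-1.
Step k = 1:
  phi_11 = rho(1) = 0.1081.
Step k = 2:
  phi_22 = [rho(2) - phi_11 rho(1)] / [1 - phi_11 rho(1)] = [-0.6793 - (0.1081)(0.1081)] / [1 - (0.1081)(0.1081)]
         = -0.69098561 / 0.98831439 = -0.699156.
  Update: phi_21 = phi_11 - phi_22 phi_11 = 0.1081 - (-0.699156)(0.1081) = 0.183679.
Step k = 3:
  phi_33 = [rho(3) - phi_21 rho(2) - phi_22 rho(1)] / [1 - phi_21 rho(1) - phi_22 rho(2)]
    numerator   = -0.2009 - (0.183679)(-0.6793) - (-0.699156)(0.1081) = -0.00054831
    denominator = 1 - (0.183679)(0.1081) - (-0.699156)(-0.6793) = 0.50520788
  phi_33 = -0.00054831 / 0.50520788 = -0.0011.
Therefore phi_{33} = -0.0011.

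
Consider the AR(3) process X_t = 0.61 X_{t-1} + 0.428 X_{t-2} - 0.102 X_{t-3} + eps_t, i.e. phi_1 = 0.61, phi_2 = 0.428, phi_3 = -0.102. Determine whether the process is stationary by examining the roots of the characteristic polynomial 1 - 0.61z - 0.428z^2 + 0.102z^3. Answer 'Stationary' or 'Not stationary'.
\text{Stationary}

The AR(p) characteristic polynomial is P(z) = 1 - 0.61z - 0.428z^2 + 0.102z^3.
Stationarity requires all roots to lie outside the unit circle, i.e. |z| > 1 for every root.
Degree 3: look for a simple real root z0 first, then factor out (1 - z/z0) and solve the remaining quadratic.
Testing z0 = 5: P(5) = 1 + (-0.61)(5) + (-0.428)(5)^2 + (0.102)(5)^3
  = 1 + (-3.05) + (-10.7) + (12.75) = 0.  So z_0 = 5 is a root, |z_0| = 5.
Divide out the factor (1 - 0.2 z) = (1 - z/z0) (since 1/z0 = 0.2):
  P(z) = (1 - 0.2 z)(1 + (-0.41) z + (-0.51) z^2)
  [check: z-coef -0.41 - (0.2) = -0.61; z^2-coef -0.51 - (0.2)(-0.41) = -0.428; z^3-coef -(0.2)(-0.51) = 0.102.]
Remaining roots from the quadratic factor 1 + (-0.41) z + (-0.51) z^2:
  Set 1 + (-0.41) z + (-0.51) z^2 = 0, i.e. a z^2 + b z + c = 0 with a = -0.51, b = -0.41, c = 1.
  Discriminant D = b^2 - 4ac = (-0.41)^2 - 4*(-0.51)*1 = 0.1681 - (-2.04) = 2.2081.
  D >= 0, so the roots are real: z = (-b +/- sqrt(D)) / (2a) = (0.41 +/- 1.485968) / (-1.02).
    z_1 = (0.41 + 1.485968) / (-1.02) = -1.8588,   |z_1| = 1.8588.
    z_2 = (0.41 - 1.485968) / (-1.02) = 1.0549,   |z_2| = 1.0549.
Moduli of all roots: 5.0000, 1.8588, 1.0549.
All moduli strictly greater than 1? Yes.
Verdict: Stationary.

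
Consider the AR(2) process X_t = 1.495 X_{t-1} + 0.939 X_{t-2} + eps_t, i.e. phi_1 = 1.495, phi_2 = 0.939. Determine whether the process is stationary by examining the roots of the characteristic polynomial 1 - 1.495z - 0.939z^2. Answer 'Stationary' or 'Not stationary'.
\text{Not stationary}

The AR(p) characteristic polynomial is P(z) = 1 - 1.495z - 0.939z^2.
Stationarity requires all roots to lie outside the unit circle, i.e. |z| > 1 for every root.
Set 1 + (-1.495) z + (-0.939) z^2 = 0, i.e. a z^2 + b z + c = 0 with a = -0.939, b = -1.495, c = 1.
Discriminant D = b^2 - 4ac = (-1.495)^2 - 4*(-0.939)*1 = 2.235025 - (-3.756) = 5.991025.
D >= 0, so the roots are real: z = (-b +/- sqrt(D)) / (2a) = (1.495 +/- 2.447657) / (-1.878).
  z_1 = (1.495 + 2.447657) / (-1.878) = -2.0994,   |z_1| = 2.0994.
  z_2 = (1.495 - 2.447657) / (-1.878) = 0.5073,   |z_2| = 0.5073.
Moduli of all roots: 2.0994, 0.5073.
All moduli strictly greater than 1? No.
Verdict: Not stationary.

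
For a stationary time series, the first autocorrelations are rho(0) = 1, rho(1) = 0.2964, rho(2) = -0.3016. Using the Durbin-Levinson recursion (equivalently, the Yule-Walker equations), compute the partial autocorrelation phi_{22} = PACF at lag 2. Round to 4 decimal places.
\phi_{22} = -0.4270

The PACF at lag k is phi_{kk}, the last component of the solution
to the Yule-Walker system G_k phi = r_k where
  (G_k)_{ij} = rho(|i - j|), (r_k)_i = rho(i), i,j = 1..k.
Equivalently, Durbin-Levinson gives phi_{kk} iteratively:
  phi_{11} = rho(1)
  phi_{kk} = [rho(k) - sum_{j=1..k-1} phi_{k-1,j} rho(k-j)]
            / [1 - sum_{j=1..k-1} phi_{k-1,j} rho(j)],
  phi_{k,j} = phi_{k-1,j} - phi_{kk} phi_{k-1,k-j},  j = 1..k-1.
Step k = 1:
  phi_11 = rho(1) = 0.2964.
Step k = 2:
  phi_22 = [rho(2) - phi_11 rho(1)] / [1 - phi_11 rho(1)] = [-0.3016 - (0.2964)(0.2964)] / [1 - (0.2964)(0.2964)]
         = -0.38945296 / 0.91214704 = -0.427.
Therefore phi_{22} = -0.4270.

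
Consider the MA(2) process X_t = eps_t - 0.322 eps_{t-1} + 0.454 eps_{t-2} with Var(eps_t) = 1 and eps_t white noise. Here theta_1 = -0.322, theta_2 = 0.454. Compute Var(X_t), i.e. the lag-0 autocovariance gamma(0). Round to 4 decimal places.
\gamma(0) = 1.3098

For an MA(q) process X_t = eps_t + sum_i theta_i eps_{t-i} with
Var(eps_t) = sigma^2, the variance is
  gamma(0) = sigma^2 * (1 + sum_i theta_i^2).
  sum_i theta_i^2 = (-0.322)^2 + (0.454)^2 = 0.103684 + 0.206116 = 0.3098.
  gamma(0) = 1 * (1 + 0.3098) = 1 * 1.3098 = 1.3098.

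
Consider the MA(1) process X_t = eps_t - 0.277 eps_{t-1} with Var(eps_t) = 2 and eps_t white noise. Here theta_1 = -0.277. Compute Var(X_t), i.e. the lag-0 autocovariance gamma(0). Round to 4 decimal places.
\gamma(0) = 2.1535

For an MA(q) process X_t = eps_t + sum_i theta_i eps_{t-i} with
Var(eps_t) = sigma^2, the variance is
  gamma(0) = sigma^2 * (1 + sum_i theta_i^2).
  sum_i theta_i^2 = (-0.277)^2 = 0.076729.
  gamma(0) = 2 * (1 + 0.076729) = 2 * 1.076729 = 2.153458, which rounds to 2.1535.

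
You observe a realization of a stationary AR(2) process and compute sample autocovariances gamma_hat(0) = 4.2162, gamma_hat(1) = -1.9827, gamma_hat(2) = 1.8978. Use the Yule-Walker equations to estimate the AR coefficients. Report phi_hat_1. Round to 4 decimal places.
\hat\phi_{1} = -0.3320

The Yule-Walker equations for an AR(p) process read, in matrix form,
  Gamma_p phi = r_p,   with   (Gamma_p)_{ij} = gamma(|i - j|),
                       (r_p)_i = gamma(i),   i,j = 1..p.
Substitute the sample gammas (Toeplitz matrix and right-hand side of size 2):
  Gamma_p = [[4.2162, -1.9827], [-1.9827, 4.2162]]
  r_p     = [-1.9827, 1.8978]
Written out:
  4.2162 phi_1 - 1.9827 phi_2 = -1.9827
  -1.9827 phi_1 + 4.2162 phi_2 = 1.8978
Solve by Cramer's rule:
  det = gamma(0)^2 - gamma(1)^2 = (4.2162)^2 - (-1.9827)^2 = 17.77634244 - 3.93109929 = 13.84524315
  phi_hat_1 = [gamma(1) gamma(0) - gamma(1) gamma(2)] / det = [(-1.9827)(4.2162) - (-1.9827)(1.8978)] / 13.84524315 = -4.59669168 / 13.84524315 = -0.332
  phi_hat_2 = [gamma(0) gamma(2) - gamma(1)^2] / det = [(4.2162)(1.8978) - (-1.9827)^2] / 13.84524315 = 4.07040507 / 13.84524315 = 0.294
So phi_hat = [-0.3320, 0.2940].
Therefore phi_hat_1 = -0.3320.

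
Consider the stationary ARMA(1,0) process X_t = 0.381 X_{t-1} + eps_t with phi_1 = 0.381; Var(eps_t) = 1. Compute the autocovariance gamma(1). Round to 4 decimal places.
\gamma(1) = 0.4457

Multiply the model equation by X_{t-k} and take expectations. With theta_0 = psi_0 = 1 and psi_j the MA(infinity) weights, this gives
  gamma(k) - sum_i phi_i gamma(k-i) = c_k,
  c_k = sigma^2 * sum_{j=k..q} theta_j psi_{j-k}   (c_k = 0 for k > q),
using gamma(-m) = gamma(m).
Pure AR (q = 0): c_0 = sigma^2 = 1, c_k = 0 for k >= 1.
Equations for k = 0 and k = 1 (AR order 1):
  gamma(0) = phi_1 gamma(1) + c_0
  gamma(1) = phi_1 gamma(0) + c_1
Substituting the second into the first: gamma(0) (1 - phi_1^2) = c_0 + phi_1 c_1, so
  gamma(0) = c_0 / (1 - phi_1^2) = 1 / (1 - (0.381)^2) = 1 / 0.854839 = 1.169811.
  gamma(1) = phi_1 gamma(0) = (0.381)(1.169811) = 0.445698.
Therefore gamma(1) = 0.4457 (to 4 decimal places).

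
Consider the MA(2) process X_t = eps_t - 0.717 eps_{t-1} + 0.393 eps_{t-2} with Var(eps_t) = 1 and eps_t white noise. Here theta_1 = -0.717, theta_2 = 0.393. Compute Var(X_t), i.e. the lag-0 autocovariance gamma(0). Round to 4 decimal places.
\gamma(0) = 1.6685

For an MA(q) process X_t = eps_t + sum_i theta_i eps_{t-i} with
Var(eps_t) = sigma^2, the variance is
  gamma(0) = sigma^2 * (1 + sum_i theta_i^2).
  sum_i theta_i^2 = (-0.717)^2 + (0.393)^2 = 0.514089 + 0.154449 = 0.668538.
  gamma(0) = 1 * (1 + 0.668538) = 1 * 1.668538 = 1.668538, which rounds to 1.6685.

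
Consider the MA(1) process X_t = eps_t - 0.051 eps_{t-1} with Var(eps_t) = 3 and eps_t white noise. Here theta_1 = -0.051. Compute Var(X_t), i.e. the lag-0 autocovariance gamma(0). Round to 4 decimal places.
\gamma(0) = 3.0078

For an MA(q) process X_t = eps_t + sum_i theta_i eps_{t-i} with
Var(eps_t) = sigma^2, the variance is
  gamma(0) = sigma^2 * (1 + sum_i theta_i^2).
  sum_i theta_i^2 = (-0.051)^2 = 0.002601.
  gamma(0) = 3 * (1 + 0.002601) = 3 * 1.002601 = 3.007803, which rounds to 3.0078.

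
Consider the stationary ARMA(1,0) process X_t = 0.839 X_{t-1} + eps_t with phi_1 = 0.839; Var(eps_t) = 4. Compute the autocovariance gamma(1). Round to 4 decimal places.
\gamma(1) = 11.3348

Multiply the model equation by X_{t-k} and take expectations. With theta_0 = psi_0 = 1 and psi_j the MA(infinity) weights, this gives
  gamma(k) - sum_i phi_i gamma(k-i) = c_k,
  c_k = sigma^2 * sum_{j=k..q} theta_j psi_{j-k}   (c_k = 0 for k > q),
using gamma(-m) = gamma(m).
Pure AR (q = 0): c_0 = sigma^2 = 4, c_k = 0 for k >= 1.
Equations for k = 0 and k = 1 (AR order 1):
  gamma(0) = phi_1 gamma(1) + c_0
  gamma(1) = phi_1 gamma(0) + c_1
Substituting the second into the first: gamma(0) (1 - phi_1^2) = c_0 + phi_1 c_1, so
  gamma(0) = c_0 / (1 - phi_1^2) = 4 / (1 - (0.839)^2) = 4 / 0.296079 = 13.509908.
  gamma(1) = phi_1 gamma(0) = (0.839)(13.509908) = 11.334813.
Therefore gamma(1) = 11.3348 (to 4 decimal places).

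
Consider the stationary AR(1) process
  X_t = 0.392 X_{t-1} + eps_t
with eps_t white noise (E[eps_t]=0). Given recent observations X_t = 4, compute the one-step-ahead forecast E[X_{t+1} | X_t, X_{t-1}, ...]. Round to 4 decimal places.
E[X_{t+1} \mid \mathcal F_t] = 1.5680

For an AR(p) model X_t = c + sum_i phi_i X_{t-i} + eps_t, the
one-step-ahead conditional mean is
  E[X_{t+1} | X_t, ...] = c + sum_i phi_i X_{t+1-i}.
Substitute known values:
  E[X_{t+1} | ...] = (0.392) * (4)
                   = 1.5680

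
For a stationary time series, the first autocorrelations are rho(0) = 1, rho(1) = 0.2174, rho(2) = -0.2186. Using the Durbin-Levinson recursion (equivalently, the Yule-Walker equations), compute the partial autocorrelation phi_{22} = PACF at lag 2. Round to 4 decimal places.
\phi_{22} = -0.2791

The PACF at lag k is phi_{kk}, the last component of the solution
to the Yule-Walker system G_k phi = r_k where
  (G_k)_{ij} = rho(|i - j|), (r_k)_i = rho(i), i,j = 1..k.
Equivalently, Durbin-Levinson gives phi_{kk} iteratively:
  phi_{11} = rho(1)
  phi_{kk} = [rho(k) - sum_{j=1..k-1} phi_{k-1,j} rho(k-j)]
            / [1 - sum_{j=1..k-1} phi_{k-1,j} rho(j)],
  phi_{k,j} = phi_{k-1,j} - phi_{kk} phi_{k-1,k-j},  j = 1..k-1.
Step k = 1:
  phi_11 = rho(1) = 0.2174.
Step k = 2:
  phi_22 = [rho(2) - phi_11 rho(1)] / [1 - phi_11 rho(1)] = [-0.2186 - (0.2174)(0.2174)] / [1 - (0.2174)(0.2174)]
         = -0.26586276 / 0.95273724 = -0.2791.
Therefore phi_{22} = -0.2791.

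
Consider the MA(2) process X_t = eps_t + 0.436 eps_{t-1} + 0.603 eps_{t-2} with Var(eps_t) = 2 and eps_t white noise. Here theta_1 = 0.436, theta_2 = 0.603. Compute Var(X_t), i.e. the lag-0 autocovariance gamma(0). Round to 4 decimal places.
\gamma(0) = 3.1074

For an MA(q) process X_t = eps_t + sum_i theta_i eps_{t-i} with
Var(eps_t) = sigma^2, the variance is
  gamma(0) = sigma^2 * (1 + sum_i theta_i^2).
  sum_i theta_i^2 = (0.436)^2 + (0.603)^2 = 0.190096 + 0.363609 = 0.553705.
  gamma(0) = 2 * (1 + 0.553705) = 2 * 1.553705 = 3.10741, which rounds to 3.1074.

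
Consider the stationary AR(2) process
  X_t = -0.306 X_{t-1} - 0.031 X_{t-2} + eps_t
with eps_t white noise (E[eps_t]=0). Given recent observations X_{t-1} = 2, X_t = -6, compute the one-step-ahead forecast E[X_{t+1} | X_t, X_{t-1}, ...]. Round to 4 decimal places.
E[X_{t+1} \mid \mathcal F_t] = 1.7740

For an AR(p) model X_t = c + sum_i phi_i X_{t-i} + eps_t, the
one-step-ahead conditional mean is
  E[X_{t+1} | X_t, ...] = c + sum_i phi_i X_{t+1-i}.
Substitute known values:
  E[X_{t+1} | ...] = (-0.306) * (-6) + (-0.031) * (2)
                   = 1.7740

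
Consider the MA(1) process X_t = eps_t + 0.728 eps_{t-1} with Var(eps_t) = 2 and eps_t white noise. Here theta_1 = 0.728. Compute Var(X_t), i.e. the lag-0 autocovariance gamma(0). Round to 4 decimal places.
\gamma(0) = 3.0600

For an MA(q) process X_t = eps_t + sum_i theta_i eps_{t-i} with
Var(eps_t) = sigma^2, the variance is
  gamma(0) = sigma^2 * (1 + sum_i theta_i^2).
  sum_i theta_i^2 = (0.728)^2 = 0.529984.
  gamma(0) = 2 * (1 + 0.529984) = 2 * 1.529984 = 3.059968, which rounds to 3.0600.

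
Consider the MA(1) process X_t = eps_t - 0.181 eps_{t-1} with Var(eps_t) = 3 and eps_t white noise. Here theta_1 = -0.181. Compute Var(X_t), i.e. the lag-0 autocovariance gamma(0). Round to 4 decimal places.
\gamma(0) = 3.0983

For an MA(q) process X_t = eps_t + sum_i theta_i eps_{t-i} with
Var(eps_t) = sigma^2, the variance is
  gamma(0) = sigma^2 * (1 + sum_i theta_i^2).
  sum_i theta_i^2 = (-0.181)^2 = 0.032761.
  gamma(0) = 3 * (1 + 0.032761) = 3 * 1.032761 = 3.098283, which rounds to 3.0983.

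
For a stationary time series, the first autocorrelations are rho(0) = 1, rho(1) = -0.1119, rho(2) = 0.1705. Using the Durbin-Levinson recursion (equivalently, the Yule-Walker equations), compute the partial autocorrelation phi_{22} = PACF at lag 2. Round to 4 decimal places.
\phi_{22} = 0.1600

The PACF at lag k is phi_{kk}, the last component of the solution
to the Yule-Walker system G_k phi = r_k where
  (G_k)_{ij} = rho(|i - j|), (r_k)_i = rho(i), i,j = 1..k.
Equivalently, Durbin-Levinson gives phi_{kk} iteratively:
  phi_{11} = rho(1)
  phi_{kk} = [rho(k) - sum_{j=1..k-1} phi_{k-1,j} rho(k-j)]
            / [1 - sum_{j=1..k-1} phi_{k-1,j} rho(j)],
  phi_{k,j} = phi_{k-1,j} - phi_{kk} phi_{k-1,k-j},  j = 1..k-1.
Step k = 1:
  phi_11 = rho(1) = -0.1119.
Step k = 2:
  phi_22 = [rho(2) - phi_11 rho(1)] / [1 - phi_11 rho(1)] = [0.1705 - (-0.1119)(-0.1119)] / [1 - (-0.1119)(-0.1119)]
         = 0.15797839 / 0.98747839 = 0.16.
Therefore phi_{22} = 0.1600.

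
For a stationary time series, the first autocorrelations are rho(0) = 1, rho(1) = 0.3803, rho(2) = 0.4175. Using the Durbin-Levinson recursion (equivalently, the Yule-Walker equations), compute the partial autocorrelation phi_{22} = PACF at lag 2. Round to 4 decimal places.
\phi_{22} = 0.3190

The PACF at lag k is phi_{kk}, the last component of the solution
to the Yule-Walker system G_k phi = r_k where
  (G_k)_{ij} = rho(|i - j|), (r_k)_i = rho(i), i,j = 1..k.
Equivalently, Durbin-Levinson gives phi_{kk} iteratively:
  phi_{11} = rho(1)
  phi_{kk} = [rho(k) - sum_{j=1..k-1} phi_{k-1,j} rho(k-j)]
            / [1 - sum_{j=1..k-1} phi_{k-1,j} rho(j)],
  phi_{k,j} = phi_{k-1,j} - phi_{kk} phi_{k-1,k-j},  j = 1..k-1.
Step k = 1:
  phi_11 = rho(1) = 0.3803.
Step k = 2:
  phi_22 = [rho(2) - phi_11 rho(1)] / [1 - phi_11 rho(1)] = [0.4175 - (0.3803)(0.3803)] / [1 - (0.3803)(0.3803)]
         = 0.27287191 / 0.85537191 = 0.319.
Therefore phi_{22} = 0.3190.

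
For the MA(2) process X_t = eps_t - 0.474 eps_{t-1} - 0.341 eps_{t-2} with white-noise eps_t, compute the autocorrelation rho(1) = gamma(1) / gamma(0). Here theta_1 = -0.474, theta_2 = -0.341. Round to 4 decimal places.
\rho(1) = -0.2329

For an MA(q) process with theta_0 = 1, the autocovariance is
  gamma(k) = sigma^2 * sum_{i=0..q-k} theta_i * theta_{i+k},
and rho(k) = gamma(k) / gamma(0). Sigma^2 cancels.
  numerator   = (1)*(-0.474) + (-0.474)*(-0.341) = -0.312366.
  denominator = (1)^2 + (-0.474)^2 + (-0.341)^2 = 1.340957.
  rho(1) = -0.312366 / 1.340957 = -0.2329.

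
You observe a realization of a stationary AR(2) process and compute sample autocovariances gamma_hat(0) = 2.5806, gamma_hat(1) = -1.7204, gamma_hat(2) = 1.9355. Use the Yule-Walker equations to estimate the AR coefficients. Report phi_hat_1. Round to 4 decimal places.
\hat\phi_{1} = -0.3000

The Yule-Walker equations for an AR(p) process read, in matrix form,
  Gamma_p phi = r_p,   with   (Gamma_p)_{ij} = gamma(|i - j|),
                       (r_p)_i = gamma(i),   i,j = 1..p.
Substitute the sample gammas (Toeplitz matrix and right-hand side of size 2):
  Gamma_p = [[2.5806, -1.7204], [-1.7204, 2.5806]]
  r_p     = [-1.7204, 1.9355]
Written out:
  2.5806 phi_1 - 1.7204 phi_2 = -1.7204
  -1.7204 phi_1 + 2.5806 phi_2 = 1.9355
Solve by Cramer's rule:
  det = gamma(0)^2 - gamma(1)^2 = (2.5806)^2 - (-1.7204)^2 = 6.65949636 - 2.95977616 = 3.6997202
  phi_hat_1 = [gamma(1) gamma(0) - gamma(1) gamma(2)] / det = [(-1.7204)(2.5806) - (-1.7204)(1.9355)] / 3.6997202 = -1.10983004 / 3.6997202 = -0.3
  phi_hat_2 = [gamma(0) gamma(2) - gamma(1)^2] / det = [(2.5806)(1.9355) - (-1.7204)^2] / 3.6997202 = 2.03497514 / 3.6997202 = 0.55
So phi_hat = [-0.3000, 0.5500].
Therefore phi_hat_1 = -0.3000.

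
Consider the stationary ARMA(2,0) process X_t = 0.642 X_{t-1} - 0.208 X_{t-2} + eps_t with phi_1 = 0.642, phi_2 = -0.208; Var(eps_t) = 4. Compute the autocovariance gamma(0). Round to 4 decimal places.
\gamma(0) = 5.8266

Multiply the model equation by X_{t-k} and take expectations. With theta_0 = psi_0 = 1 and psi_j the MA(infinity) weights, this gives
  gamma(k) - sum_i phi_i gamma(k-i) = c_k,
  c_k = sigma^2 * sum_{j=k..q} theta_j psi_{j-k}   (c_k = 0 for k > q),
using gamma(-m) = gamma(m).
Pure AR (q = 0): c_0 = sigma^2 = 4, c_k = 0 for k >= 1.
Equations for k = 0, 1, 2 (AR order 2, c_2 = 0):
  (E0) gamma(0) = phi_1 gamma(1) + phi_2 gamma(2) + c_0
  (E1) gamma(1) = phi_1 gamma(0) + phi_2 gamma(1) + c_1
  (E2) gamma(2) = phi_1 gamma(1) + phi_2 gamma(0)
From (E1): gamma(1) = A gamma(0) + B with
  A = phi_1 / (1 - phi_2) = 0.642 / 1.208 = 0.531457,   B = c_1 / (1 - phi_2) = 0 / 1.208 = 0.
Insert (E2) into (E0): gamma(0) (1 - phi_2^2) = phi_1 (1 + phi_2) gamma(1) + c_0.
  phi_1 (1 + phi_2) = (0.642)(0.792) = 0.508464,   1 - phi_2^2 = 0.956736.
Replace gamma(1) by A gamma(0) + B and collect gamma(0):
  gamma(0) [0.956736 - (0.508464)(0.531457)] = c_0 = 4
  gamma(0) * 0.686509 = 4
  gamma(0) = 4 / 0.686509 = 5.826578.
Therefore gamma(0) = 5.8266 (to 4 decimal places).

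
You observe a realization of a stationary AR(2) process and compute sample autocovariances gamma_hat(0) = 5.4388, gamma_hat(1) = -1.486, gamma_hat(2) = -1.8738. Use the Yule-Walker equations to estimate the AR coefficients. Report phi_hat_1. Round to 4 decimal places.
\hat\phi_{1} = -0.3970

The Yule-Walker equations for an AR(p) process read, in matrix form,
  Gamma_p phi = r_p,   with   (Gamma_p)_{ij} = gamma(|i - j|),
                       (r_p)_i = gamma(i),   i,j = 1..p.
Substitute the sample gammas (Toeplitz matrix and right-hand side of size 2):
  Gamma_p = [[5.4388, -1.486], [-1.486, 5.4388]]
  r_p     = [-1.486, -1.8738]
Written out:
  5.4388 phi_1 - 1.486 phi_2 = -1.486
  -1.486 phi_1 + 5.4388 phi_2 = -1.8738
Solve by Cramer's rule:
  det = gamma(0)^2 - gamma(1)^2 = (5.4388)^2 - (-1.486)^2 = 29.58054544 - 2.208196 = 27.37234944
  phi_hat_1 = [gamma(1) gamma(0) - gamma(1) gamma(2)] / det = [(-1.486)(5.4388) - (-1.486)(-1.8738)] / 27.37234944 = -10.8665236 / 27.37234944 = -0.397
  phi_hat_2 = [gamma(0) gamma(2) - gamma(1)^2] / det = [(5.4388)(-1.8738) - (-1.486)^2] / 27.37234944 = -12.39941944 / 27.37234944 = -0.453
So phi_hat = [-0.3970, -0.4530].
Therefore phi_hat_1 = -0.3970.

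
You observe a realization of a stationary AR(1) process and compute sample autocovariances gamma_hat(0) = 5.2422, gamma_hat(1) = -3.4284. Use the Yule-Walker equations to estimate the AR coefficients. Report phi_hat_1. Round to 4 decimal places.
\hat\phi_{1} = -0.6540

The Yule-Walker equations for an AR(p) process read, in matrix form,
  Gamma_p phi = r_p,   with   (Gamma_p)_{ij} = gamma(|i - j|),
                       (r_p)_i = gamma(i),   i,j = 1..p.
Substitute the sample gammas (Toeplitz matrix and right-hand side of size 1):
  Gamma_p = [[5.2422]]
  r_p     = [-3.4284]
With p = 1 this is the single equation gamma(0) phi_1 = gamma(1):
  phi_hat_1 = gamma(1) / gamma(0) = -3.4284 / 5.2422 = -0.6540.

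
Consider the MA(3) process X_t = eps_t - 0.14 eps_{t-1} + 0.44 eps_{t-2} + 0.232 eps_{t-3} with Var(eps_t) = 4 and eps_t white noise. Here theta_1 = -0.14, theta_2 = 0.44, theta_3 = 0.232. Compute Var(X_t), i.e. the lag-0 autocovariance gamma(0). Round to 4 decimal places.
\gamma(0) = 5.0681

For an MA(q) process X_t = eps_t + sum_i theta_i eps_{t-i} with
Var(eps_t) = sigma^2, the variance is
  gamma(0) = sigma^2 * (1 + sum_i theta_i^2).
  sum_i theta_i^2 = (-0.14)^2 + (0.44)^2 + (0.232)^2 = 0.0196 + 0.1936 + 0.053824 = 0.267024.
  gamma(0) = 4 * (1 + 0.267024) = 4 * 1.267024 = 5.068096, which rounds to 5.0681.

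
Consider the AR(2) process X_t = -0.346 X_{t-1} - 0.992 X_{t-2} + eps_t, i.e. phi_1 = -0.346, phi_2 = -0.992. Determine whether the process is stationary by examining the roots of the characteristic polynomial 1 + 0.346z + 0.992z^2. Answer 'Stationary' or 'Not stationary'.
\text{Stationary}

The AR(p) characteristic polynomial is P(z) = 1 + 0.346z + 0.992z^2.
Stationarity requires all roots to lie outside the unit circle, i.e. |z| > 1 for every root.
Set 1 + (0.346) z + (0.992) z^2 = 0, i.e. a z^2 + b z + c = 0 with a = 0.992, b = 0.346, c = 1.
Discriminant D = b^2 - 4ac = (0.346)^2 - 4*(0.992)*1 = 0.119716 - (3.968) = -3.848284.
D < 0, so the roots are the complex-conjugate pair z = (-b +/- i sqrt(-D)) / (2a) = -0.1744 +/- 0.9888i.
For a conjugate pair |z|^2 = z * conj(z) = (product of roots) = c/a = 1/(0.992) = 1.008065, so |z| = sqrt(1.008065) = 1.004 for both roots.
Moduli of all roots: 1.0040, 1.0040.
All moduli strictly greater than 1? Yes.
Verdict: Stationary.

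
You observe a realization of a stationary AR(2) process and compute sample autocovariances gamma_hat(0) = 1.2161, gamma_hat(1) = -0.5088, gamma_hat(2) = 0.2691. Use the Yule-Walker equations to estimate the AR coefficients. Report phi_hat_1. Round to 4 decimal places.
\hat\phi_{1} = -0.3949

The Yule-Walker equations for an AR(p) process read, in matrix form,
  Gamma_p phi = r_p,   with   (Gamma_p)_{ij} = gamma(|i - j|),
                       (r_p)_i = gamma(i),   i,j = 1..p.
Substitute the sample gammas (Toeplitz matrix and right-hand side of size 2):
  Gamma_p = [[1.2161, -0.5088], [-0.5088, 1.2161]]
  r_p     = [-0.5088, 0.2691]
Written out:
  1.2161 phi_1 - 0.5088 phi_2 = -0.5088
  -0.5088 phi_1 + 1.2161 phi_2 = 0.2691
Solve by Cramer's rule:
  det = gamma(0)^2 - gamma(1)^2 = (1.2161)^2 - (-0.5088)^2 = 1.47889921 - 0.25887744 = 1.22002177
  phi_hat_1 = [gamma(1) gamma(0) - gamma(1) gamma(2)] / det = [(-0.5088)(1.2161) - (-0.5088)(0.2691)] / 1.22002177 = -0.4818336 / 1.22002177 = -0.3949
  phi_hat_2 = [gamma(0) gamma(2) - gamma(1)^2] / det = [(1.2161)(0.2691) - (-0.5088)^2] / 1.22002177 = 0.06837507 / 1.22002177 = 0.056
So phi_hat = [-0.3949, 0.0560].
Therefore phi_hat_1 = -0.3949.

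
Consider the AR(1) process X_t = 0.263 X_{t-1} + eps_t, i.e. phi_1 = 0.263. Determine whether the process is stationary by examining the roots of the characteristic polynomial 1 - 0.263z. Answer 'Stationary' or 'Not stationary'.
\text{Stationary}

The AR(p) characteristic polynomial is P(z) = 1 - 0.263z.
Stationarity requires all roots to lie outside the unit circle, i.e. |z| > 1 for every root.
This is linear in z: 1 + (-0.263) z = 0  =>  z = -1/(-0.263) = 3.802281,  |z| = 3.802281.
Moduli of all roots: 3.8023.
All moduli strictly greater than 1? Yes.
Verdict: Stationary.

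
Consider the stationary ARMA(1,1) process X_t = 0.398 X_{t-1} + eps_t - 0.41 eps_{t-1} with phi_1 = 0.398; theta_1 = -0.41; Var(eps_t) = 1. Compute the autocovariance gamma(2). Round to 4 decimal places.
\gamma(2) = -0.0047

Multiply the model equation by X_{t-k} and take expectations. With theta_0 = psi_0 = 1 and psi_j the MA(infinity) weights, this gives
  gamma(k) - sum_i phi_i gamma(k-i) = c_k,
  c_k = sigma^2 * sum_{j=k..q} theta_j psi_{j-k}   (c_k = 0 for k > q),
using gamma(-m) = gamma(m).
psi-weights needed (psi_j = theta_j + sum_i phi_i psi_{j-i}):
  psi_1 = theta_1 + phi_1 = -0.41 + (0.398) = -0.012
Right-hand sides:
  c_0 = sigma^2 (1 + theta_1 psi_1) = 1 * (1 + (-0.41)(-0.012)) = 1 * 1.00492 = 1.00492
  c_1 = sigma^2 theta_1 = 1 * (-0.41) = -0.41
  c_2 = 0
Equations for k = 0 and k = 1 (AR order 1):
  gamma(0) = phi_1 gamma(1) + c_0
  gamma(1) = phi_1 gamma(0) + c_1
Substituting the second into the first: gamma(0) (1 - phi_1^2) = c_0 + phi_1 c_1, so
  gamma(0) = (c_0 + phi_1 c_1) / (1 - phi_1^2) = (1.00492 + (0.398)(-0.41)) / (1 - (0.398)^2) = 0.84174 / 0.841596 = 1.000171.
  gamma(1) = phi_1 gamma(0) + c_1 = (0.398)(1.000171) + (-0.41) = -0.011932.
For k = 2 (> q): gamma(2) = phi_1 gamma(1) = (0.398)(-0.011932) = -0.004749.
Therefore gamma(2) = -0.0047 (to 4 decimal places).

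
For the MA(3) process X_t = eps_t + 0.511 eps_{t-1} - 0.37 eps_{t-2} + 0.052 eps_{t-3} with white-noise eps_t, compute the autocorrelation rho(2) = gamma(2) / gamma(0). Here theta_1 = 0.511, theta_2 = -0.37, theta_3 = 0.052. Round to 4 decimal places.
\rho(2) = -0.2452

For an MA(q) process with theta_0 = 1, the autocovariance is
  gamma(k) = sigma^2 * sum_{i=0..q-k} theta_i * theta_{i+k},
and rho(k) = gamma(k) / gamma(0). Sigma^2 cancels.
  numerator   = (1)*(-0.37) + (0.511)*(0.052) = -0.343428.
  denominator = (1)^2 + (0.511)^2 + (-0.37)^2 + (0.052)^2 = 1.400725.
  rho(2) = -0.343428 / 1.400725 = -0.2452.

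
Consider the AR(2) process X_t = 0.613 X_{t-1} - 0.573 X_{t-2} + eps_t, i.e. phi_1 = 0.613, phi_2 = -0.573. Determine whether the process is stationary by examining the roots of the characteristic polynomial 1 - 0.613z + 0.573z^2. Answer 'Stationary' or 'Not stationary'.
\text{Stationary}

The AR(p) characteristic polynomial is P(z) = 1 - 0.613z + 0.573z^2.
Stationarity requires all roots to lie outside the unit circle, i.e. |z| > 1 for every root.
Set 1 + (-0.613) z + (0.573) z^2 = 0, i.e. a z^2 + b z + c = 0 with a = 0.573, b = -0.613, c = 1.
Discriminant D = b^2 - 4ac = (-0.613)^2 - 4*(0.573)*1 = 0.375769 - (2.292) = -1.916231.
D < 0, so the roots are the complex-conjugate pair z = (-b +/- i sqrt(-D)) / (2a) = 0.5349 +/- 1.2079i.
For a conjugate pair |z|^2 = z * conj(z) = (product of roots) = c/a = 1/(0.573) = 1.745201, so |z| = sqrt(1.745201) = 1.3211 for both roots.
Moduli of all roots: 1.3211, 1.3211.
All moduli strictly greater than 1? Yes.
Verdict: Stationary.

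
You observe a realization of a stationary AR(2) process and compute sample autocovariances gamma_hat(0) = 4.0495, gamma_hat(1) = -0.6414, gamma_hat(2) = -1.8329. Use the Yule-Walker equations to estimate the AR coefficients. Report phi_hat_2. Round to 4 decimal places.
\hat\phi_{2} = -0.4900

The Yule-Walker equations for an AR(p) process read, in matrix form,
  Gamma_p phi = r_p,   with   (Gamma_p)_{ij} = gamma(|i - j|),
                       (r_p)_i = gamma(i),   i,j = 1..p.
Substitute the sample gammas (Toeplitz matrix and right-hand side of size 2):
  Gamma_p = [[4.0495, -0.6414], [-0.6414, 4.0495]]
  r_p     = [-0.6414, -1.8329]
Written out:
  4.0495 phi_1 - 0.6414 phi_2 = -0.6414
  -0.6414 phi_1 + 4.0495 phi_2 = -1.8329
Solve by Cramer's rule:
  det = gamma(0)^2 - gamma(1)^2 = (4.0495)^2 - (-0.6414)^2 = 16.39845025 - 0.41139396 = 15.98705629
  phi_hat_1 = [gamma(1) gamma(0) - gamma(1) gamma(2)] / det = [(-0.6414)(4.0495) - (-0.6414)(-1.8329)] / 15.98705629 = -3.77297136 / 15.98705629 = -0.236
  phi_hat_2 = [gamma(0) gamma(2) - gamma(1)^2] / det = [(4.0495)(-1.8329) - (-0.6414)^2] / 15.98705629 = -7.83372251 / 15.98705629 = -0.49
So phi_hat = [-0.2360, -0.4900].
Therefore phi_hat_2 = -0.4900.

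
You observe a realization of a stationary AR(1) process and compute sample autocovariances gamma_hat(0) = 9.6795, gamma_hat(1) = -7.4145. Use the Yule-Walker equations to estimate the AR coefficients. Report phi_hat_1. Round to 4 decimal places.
\hat\phi_{1} = -0.7660

The Yule-Walker equations for an AR(p) process read, in matrix form,
  Gamma_p phi = r_p,   with   (Gamma_p)_{ij} = gamma(|i - j|),
                       (r_p)_i = gamma(i),   i,j = 1..p.
Substitute the sample gammas (Toeplitz matrix and right-hand side of size 1):
  Gamma_p = [[9.6795]]
  r_p     = [-7.4145]
With p = 1 this is the single equation gamma(0) phi_1 = gamma(1):
  phi_hat_1 = gamma(1) / gamma(0) = -7.4145 / 9.6795 = -0.7660.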